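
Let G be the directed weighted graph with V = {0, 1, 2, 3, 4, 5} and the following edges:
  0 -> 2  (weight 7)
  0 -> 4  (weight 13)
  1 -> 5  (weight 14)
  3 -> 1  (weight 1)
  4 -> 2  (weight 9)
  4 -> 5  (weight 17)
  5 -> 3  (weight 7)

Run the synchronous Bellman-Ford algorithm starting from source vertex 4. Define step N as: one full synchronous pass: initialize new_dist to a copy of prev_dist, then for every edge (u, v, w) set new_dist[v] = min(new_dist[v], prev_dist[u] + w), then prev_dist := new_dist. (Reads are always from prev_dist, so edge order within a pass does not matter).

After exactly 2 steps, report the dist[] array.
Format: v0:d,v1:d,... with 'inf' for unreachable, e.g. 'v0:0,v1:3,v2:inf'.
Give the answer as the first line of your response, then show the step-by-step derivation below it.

v0:inf,v1:inf,v2:9,v3:24,v4:0,v5:17

step 1: dist = v0:inf,v1:inf,v2:9,v3:inf,v4:0,v5:17
step 2: dist = v0:inf,v1:inf,v2:9,v3:24,v4:0,v5:17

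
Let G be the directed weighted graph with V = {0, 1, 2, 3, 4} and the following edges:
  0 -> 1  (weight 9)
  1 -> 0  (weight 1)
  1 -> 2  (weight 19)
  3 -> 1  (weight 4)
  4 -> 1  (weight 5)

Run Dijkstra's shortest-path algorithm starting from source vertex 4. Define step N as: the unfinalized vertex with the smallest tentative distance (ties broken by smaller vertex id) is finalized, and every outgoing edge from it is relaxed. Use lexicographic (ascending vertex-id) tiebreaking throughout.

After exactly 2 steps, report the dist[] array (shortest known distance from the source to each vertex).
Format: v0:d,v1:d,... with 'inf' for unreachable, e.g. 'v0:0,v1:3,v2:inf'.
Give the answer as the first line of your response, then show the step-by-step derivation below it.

v0:6,v1:5,v2:24,v3:inf,v4:0

step 1: dist = v0:inf,v1:5,v2:inf,v3:inf,v4:0
step 2: dist = v0:6,v1:5,v2:24,v3:inf,v4:0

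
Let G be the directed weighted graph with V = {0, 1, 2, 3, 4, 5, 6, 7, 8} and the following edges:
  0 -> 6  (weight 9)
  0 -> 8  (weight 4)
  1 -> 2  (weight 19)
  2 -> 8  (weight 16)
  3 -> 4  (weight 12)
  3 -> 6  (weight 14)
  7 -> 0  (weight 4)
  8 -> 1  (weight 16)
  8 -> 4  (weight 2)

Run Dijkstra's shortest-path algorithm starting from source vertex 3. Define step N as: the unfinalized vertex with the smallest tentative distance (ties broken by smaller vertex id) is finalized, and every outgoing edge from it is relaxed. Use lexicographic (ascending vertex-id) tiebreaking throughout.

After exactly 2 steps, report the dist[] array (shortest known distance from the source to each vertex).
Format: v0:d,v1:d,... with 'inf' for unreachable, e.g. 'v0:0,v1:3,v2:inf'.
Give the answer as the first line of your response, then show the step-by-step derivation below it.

v0:inf,v1:inf,v2:inf,v3:0,v4:12,v5:inf,v6:14,v7:inf,v8:inf

step 1: dist = v0:inf,v1:inf,v2:inf,v3:0,v4:12,v5:inf,v6:14,v7:inf,v8:inf
step 2: dist = v0:inf,v1:inf,v2:inf,v3:0,v4:12,v5:inf,v6:14,v7:inf,v8:inf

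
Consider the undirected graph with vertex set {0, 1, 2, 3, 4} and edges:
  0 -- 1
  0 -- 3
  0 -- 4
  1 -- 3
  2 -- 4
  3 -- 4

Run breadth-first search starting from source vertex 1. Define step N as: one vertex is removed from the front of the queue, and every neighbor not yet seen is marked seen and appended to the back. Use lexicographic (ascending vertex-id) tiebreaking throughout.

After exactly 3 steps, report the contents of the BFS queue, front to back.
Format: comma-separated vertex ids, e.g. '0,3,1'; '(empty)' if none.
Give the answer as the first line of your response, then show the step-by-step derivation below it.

4

step 1: dequeue 1; queue=[0,3]; order=1
step 2: dequeue 0; queue=[3,4]; order=1,0
step 3: dequeue 3; queue=[4]; order=1,0,3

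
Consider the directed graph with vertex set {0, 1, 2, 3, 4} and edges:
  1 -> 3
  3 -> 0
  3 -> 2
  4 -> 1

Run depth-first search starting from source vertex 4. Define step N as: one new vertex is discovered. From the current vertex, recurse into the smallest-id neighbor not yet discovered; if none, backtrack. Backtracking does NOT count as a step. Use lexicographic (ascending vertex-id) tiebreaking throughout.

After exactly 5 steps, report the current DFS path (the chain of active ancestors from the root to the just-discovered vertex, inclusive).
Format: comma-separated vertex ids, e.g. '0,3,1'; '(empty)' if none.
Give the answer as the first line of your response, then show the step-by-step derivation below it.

4,1,3,2

step 1: discover 4; path=4; order=4
step 2: discover 1; path=4>1; order=4,1
step 3: discover 3; path=4>1>3; order=4,1,3
step 4: discover 0; path=4>1>3>0; order=4,1,3,0
step 5: discover 2; path=4>1>3>2; order=4,1,3,0,2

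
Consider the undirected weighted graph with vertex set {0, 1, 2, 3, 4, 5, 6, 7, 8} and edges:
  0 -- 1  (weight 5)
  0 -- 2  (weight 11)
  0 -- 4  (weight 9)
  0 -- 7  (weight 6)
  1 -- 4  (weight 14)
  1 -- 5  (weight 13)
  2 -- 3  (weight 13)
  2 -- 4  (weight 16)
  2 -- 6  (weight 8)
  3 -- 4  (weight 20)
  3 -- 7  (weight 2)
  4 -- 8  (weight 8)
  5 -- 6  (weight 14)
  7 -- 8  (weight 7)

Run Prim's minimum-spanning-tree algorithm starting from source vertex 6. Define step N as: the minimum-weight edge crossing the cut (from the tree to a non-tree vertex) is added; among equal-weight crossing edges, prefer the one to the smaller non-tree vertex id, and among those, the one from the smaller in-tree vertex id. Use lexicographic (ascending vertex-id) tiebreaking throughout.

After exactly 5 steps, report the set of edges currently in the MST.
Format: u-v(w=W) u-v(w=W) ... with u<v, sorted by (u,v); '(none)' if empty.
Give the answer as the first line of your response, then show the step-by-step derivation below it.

0-1(w=5) 0-2(w=11) 0-7(w=6) 2-6(w=8) 3-7(w=2)

step 1: add edge 2-6 (w=8); MST = {2-6(w=8)}
step 2: add edge 0-2 (w=11); MST = {0-2(w=11) 2-6(w=8)}
step 3: add edge 0-1 (w=5); MST = {0-1(w=5) 0-2(w=11) 2-6(w=8)}
step 4: add edge 0-7 (w=6); MST = {0-1(w=5) 0-2(w=11) 0-7(w=6) 2-6(w=8)}
step 5: add edge 3-7 (w=2); MST = {0-1(w=5) 0-2(w=11) 0-7(w=6) 2-6(w=8) 3-7(w=2)}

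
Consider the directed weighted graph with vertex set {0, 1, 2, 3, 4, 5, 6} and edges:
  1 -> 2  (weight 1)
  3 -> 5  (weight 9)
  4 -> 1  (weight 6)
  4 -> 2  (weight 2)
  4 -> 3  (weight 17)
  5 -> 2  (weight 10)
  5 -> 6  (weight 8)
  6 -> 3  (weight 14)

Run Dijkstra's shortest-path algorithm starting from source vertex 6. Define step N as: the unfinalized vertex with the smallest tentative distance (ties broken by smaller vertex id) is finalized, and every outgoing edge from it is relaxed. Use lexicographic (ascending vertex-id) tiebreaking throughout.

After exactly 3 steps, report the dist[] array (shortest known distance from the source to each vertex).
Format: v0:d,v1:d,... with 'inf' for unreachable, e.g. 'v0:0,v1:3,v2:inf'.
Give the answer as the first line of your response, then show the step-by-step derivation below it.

v0:inf,v1:inf,v2:33,v3:14,v4:inf,v5:23,v6:0

step 1: dist = v0:inf,v1:inf,v2:inf,v3:14,v4:inf,v5:inf,v6:0
step 2: dist = v0:inf,v1:inf,v2:inf,v3:14,v4:inf,v5:23,v6:0
step 3: dist = v0:inf,v1:inf,v2:33,v3:14,v4:inf,v5:23,v6:0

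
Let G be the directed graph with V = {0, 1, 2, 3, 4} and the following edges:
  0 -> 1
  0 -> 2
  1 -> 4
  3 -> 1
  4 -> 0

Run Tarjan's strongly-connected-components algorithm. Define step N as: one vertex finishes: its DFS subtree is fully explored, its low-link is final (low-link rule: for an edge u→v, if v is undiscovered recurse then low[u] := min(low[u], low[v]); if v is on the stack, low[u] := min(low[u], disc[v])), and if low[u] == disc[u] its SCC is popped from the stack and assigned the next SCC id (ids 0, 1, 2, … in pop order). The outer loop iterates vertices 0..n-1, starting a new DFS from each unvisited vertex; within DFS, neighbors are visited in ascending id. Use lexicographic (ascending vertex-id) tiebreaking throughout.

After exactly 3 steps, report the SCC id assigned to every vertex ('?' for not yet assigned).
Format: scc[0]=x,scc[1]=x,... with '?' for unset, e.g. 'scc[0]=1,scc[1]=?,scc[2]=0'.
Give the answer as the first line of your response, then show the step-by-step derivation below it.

scc[0]=?,scc[1]=?,scc[2]=0,scc[3]=?,scc[4]=?

step 1: low=(low[0]=0,low[1]=1,low[2]=?,low[3]=?,low[4]=0); scc=(scc[0]=?,scc[1]=?,scc[2]=?,scc[3]=?,scc[4]=?)
step 2: low=(low[0]=0,low[1]=0,low[2]=?,low[3]=?,low[4]=0); scc=(scc[0]=?,scc[1]=?,scc[2]=?,scc[3]=?,scc[4]=?)
step 3: low=(low[0]=0,low[1]=0,low[2]=3,low[3]=?,low[4]=0); scc=(scc[0]=?,scc[1]=?,scc[2]=0,scc[3]=?,scc[4]=?)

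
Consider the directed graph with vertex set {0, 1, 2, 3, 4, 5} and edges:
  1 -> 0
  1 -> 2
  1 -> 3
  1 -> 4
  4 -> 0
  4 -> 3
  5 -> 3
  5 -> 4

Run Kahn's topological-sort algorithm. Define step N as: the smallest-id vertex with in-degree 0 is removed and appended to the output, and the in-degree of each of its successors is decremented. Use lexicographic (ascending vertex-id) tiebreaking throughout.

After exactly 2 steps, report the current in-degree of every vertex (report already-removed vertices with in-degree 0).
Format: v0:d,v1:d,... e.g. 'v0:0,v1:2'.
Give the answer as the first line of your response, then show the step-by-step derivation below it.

v0:1,v1:0,v2:0,v3:2,v4:1,v5:0

step 1: output 1; order=[1]; indeg=(1,0,0,2,1,0)
step 2: output 2; order=[1,2]; indeg=(1,0,0,2,1,0)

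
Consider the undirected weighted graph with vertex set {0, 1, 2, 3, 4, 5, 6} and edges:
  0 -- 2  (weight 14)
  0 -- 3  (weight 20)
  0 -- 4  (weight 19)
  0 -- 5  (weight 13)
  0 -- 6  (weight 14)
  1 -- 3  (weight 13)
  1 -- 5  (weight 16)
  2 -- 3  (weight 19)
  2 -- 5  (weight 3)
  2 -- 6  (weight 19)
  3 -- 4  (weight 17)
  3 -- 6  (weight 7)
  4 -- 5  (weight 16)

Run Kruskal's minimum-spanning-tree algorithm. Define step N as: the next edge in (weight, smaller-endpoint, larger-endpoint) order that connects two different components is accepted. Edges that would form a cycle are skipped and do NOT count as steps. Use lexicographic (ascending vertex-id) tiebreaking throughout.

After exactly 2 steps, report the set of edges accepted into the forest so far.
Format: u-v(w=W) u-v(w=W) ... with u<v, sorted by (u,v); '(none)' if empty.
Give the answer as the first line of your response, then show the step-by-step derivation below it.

2-5(w=3) 3-6(w=7)

step 1: add edge 2-5 (w=3); MST = {2-5(w=3)}
step 2: add edge 3-6 (w=7); MST = {2-5(w=3) 3-6(w=7)}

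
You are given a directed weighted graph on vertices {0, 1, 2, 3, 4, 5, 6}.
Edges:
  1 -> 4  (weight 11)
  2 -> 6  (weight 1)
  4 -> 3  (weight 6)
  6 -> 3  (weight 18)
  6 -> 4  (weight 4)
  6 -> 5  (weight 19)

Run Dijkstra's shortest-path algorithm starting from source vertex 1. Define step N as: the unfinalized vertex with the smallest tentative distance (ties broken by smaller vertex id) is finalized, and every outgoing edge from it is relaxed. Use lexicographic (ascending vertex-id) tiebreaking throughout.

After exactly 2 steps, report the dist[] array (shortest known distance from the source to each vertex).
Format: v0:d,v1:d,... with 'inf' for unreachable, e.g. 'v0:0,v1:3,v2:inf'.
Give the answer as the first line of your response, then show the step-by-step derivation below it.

v0:inf,v1:0,v2:inf,v3:17,v4:11,v5:inf,v6:inf

step 1: dist = v0:inf,v1:0,v2:inf,v3:inf,v4:11,v5:inf,v6:inf
step 2: dist = v0:inf,v1:0,v2:inf,v3:17,v4:11,v5:inf,v6:inf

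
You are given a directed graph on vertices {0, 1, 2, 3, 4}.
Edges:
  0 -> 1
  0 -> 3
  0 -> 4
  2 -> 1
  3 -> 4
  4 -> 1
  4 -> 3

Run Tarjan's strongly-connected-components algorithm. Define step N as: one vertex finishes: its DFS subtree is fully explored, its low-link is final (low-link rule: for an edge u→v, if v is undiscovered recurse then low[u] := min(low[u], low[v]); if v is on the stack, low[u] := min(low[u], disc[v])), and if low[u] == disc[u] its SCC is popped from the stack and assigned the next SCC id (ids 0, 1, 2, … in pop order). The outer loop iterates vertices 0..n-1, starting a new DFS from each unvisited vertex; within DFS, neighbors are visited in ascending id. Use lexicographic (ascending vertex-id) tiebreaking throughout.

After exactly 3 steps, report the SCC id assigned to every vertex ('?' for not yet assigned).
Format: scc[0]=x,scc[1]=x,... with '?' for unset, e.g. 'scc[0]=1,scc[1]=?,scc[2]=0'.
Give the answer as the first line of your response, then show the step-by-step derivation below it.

scc[0]=?,scc[1]=0,scc[2]=?,scc[3]=1,scc[4]=1

step 1: low=(low[0]=0,low[1]=1,low[2]=?,low[3]=?,low[4]=?); scc=(scc[0]=?,scc[1]=0,scc[2]=?,scc[3]=?,scc[4]=?)
step 2: low=(low[0]=0,low[1]=1,low[2]=?,low[3]=2,low[4]=2); scc=(scc[0]=?,scc[1]=0,scc[2]=?,scc[3]=?,scc[4]=?)
step 3: low=(low[0]=0,low[1]=1,low[2]=?,low[3]=2,low[4]=2); scc=(scc[0]=?,scc[1]=0,scc[2]=?,scc[3]=1,scc[4]=1)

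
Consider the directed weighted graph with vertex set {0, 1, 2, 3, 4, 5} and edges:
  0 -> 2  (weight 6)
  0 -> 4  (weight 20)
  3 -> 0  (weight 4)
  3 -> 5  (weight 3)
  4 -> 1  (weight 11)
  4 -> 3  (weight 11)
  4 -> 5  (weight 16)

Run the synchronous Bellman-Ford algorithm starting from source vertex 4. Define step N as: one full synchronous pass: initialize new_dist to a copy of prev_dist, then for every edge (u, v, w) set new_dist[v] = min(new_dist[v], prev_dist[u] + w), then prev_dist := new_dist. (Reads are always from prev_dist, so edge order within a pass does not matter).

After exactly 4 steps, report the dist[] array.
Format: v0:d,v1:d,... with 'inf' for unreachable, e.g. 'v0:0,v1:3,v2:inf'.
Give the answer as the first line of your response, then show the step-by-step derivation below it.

v0:15,v1:11,v2:21,v3:11,v4:0,v5:14

step 1: dist = v0:inf,v1:11,v2:inf,v3:11,v4:0,v5:16
step 2: dist = v0:15,v1:11,v2:inf,v3:11,v4:0,v5:14
step 3: dist = v0:15,v1:11,v2:21,v3:11,v4:0,v5:14
step 4: dist = v0:15,v1:11,v2:21,v3:11,v4:0,v5:14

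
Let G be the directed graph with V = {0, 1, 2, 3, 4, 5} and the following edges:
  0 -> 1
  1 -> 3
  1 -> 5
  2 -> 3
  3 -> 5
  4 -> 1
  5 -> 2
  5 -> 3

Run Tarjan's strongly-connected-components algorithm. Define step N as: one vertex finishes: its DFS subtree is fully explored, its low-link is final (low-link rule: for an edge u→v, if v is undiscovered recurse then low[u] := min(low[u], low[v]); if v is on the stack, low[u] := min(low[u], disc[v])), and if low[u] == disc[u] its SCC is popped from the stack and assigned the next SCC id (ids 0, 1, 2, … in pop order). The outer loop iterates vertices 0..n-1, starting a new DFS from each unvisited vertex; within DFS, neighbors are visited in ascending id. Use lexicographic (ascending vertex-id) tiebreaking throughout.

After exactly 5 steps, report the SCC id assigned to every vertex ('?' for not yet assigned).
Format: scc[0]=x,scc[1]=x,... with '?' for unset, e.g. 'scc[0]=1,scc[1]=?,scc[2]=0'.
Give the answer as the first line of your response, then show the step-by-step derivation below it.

scc[0]=2,scc[1]=1,scc[2]=0,scc[3]=0,scc[4]=?,scc[5]=0

step 1: low=(low[0]=0,low[1]=1,low[2]=2,low[3]=2,low[4]=?,low[5]=3); scc=(scc[0]=?,scc[1]=?,scc[2]=?,scc[3]=?,scc[4]=?,scc[5]=?)
step 2: low=(low[0]=0,low[1]=1,low[2]=2,low[3]=2,low[4]=?,low[5]=2); scc=(scc[0]=?,scc[1]=?,scc[2]=?,scc[3]=?,scc[4]=?,scc[5]=?)
step 3: low=(low[0]=0,low[1]=1,low[2]=2,low[3]=2,low[4]=?,low[5]=2); scc=(scc[0]=?,scc[1]=?,scc[2]=0,scc[3]=0,scc[4]=?,scc[5]=0)
step 4: low=(low[0]=0,low[1]=1,low[2]=2,low[3]=2,low[4]=?,low[5]=2); scc=(scc[0]=?,scc[1]=1,scc[2]=0,scc[3]=0,scc[4]=?,scc[5]=0)
step 5: low=(low[0]=0,low[1]=1,low[2]=2,low[3]=2,low[4]=?,low[5]=2); scc=(scc[0]=2,scc[1]=1,scc[2]=0,scc[3]=0,scc[4]=?,scc[5]=0)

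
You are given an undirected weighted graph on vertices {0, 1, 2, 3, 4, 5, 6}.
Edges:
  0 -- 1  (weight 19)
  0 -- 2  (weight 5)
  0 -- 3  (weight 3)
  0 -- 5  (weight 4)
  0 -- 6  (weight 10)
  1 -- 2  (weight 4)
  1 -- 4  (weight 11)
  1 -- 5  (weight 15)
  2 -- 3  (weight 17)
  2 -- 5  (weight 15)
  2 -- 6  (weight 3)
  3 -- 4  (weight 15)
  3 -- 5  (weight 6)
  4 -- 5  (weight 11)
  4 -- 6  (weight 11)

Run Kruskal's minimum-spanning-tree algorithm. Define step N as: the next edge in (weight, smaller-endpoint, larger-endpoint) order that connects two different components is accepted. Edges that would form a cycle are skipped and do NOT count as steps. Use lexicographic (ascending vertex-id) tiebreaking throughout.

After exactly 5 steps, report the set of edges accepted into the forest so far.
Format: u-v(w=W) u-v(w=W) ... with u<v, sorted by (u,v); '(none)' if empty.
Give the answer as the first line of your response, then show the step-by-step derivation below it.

0-2(w=5) 0-3(w=3) 0-5(w=4) 1-2(w=4) 2-6(w=3)

step 1: add edge 0-3 (w=3); MST = {0-3(w=3)}
step 2: add edge 2-6 (w=3); MST = {0-3(w=3) 2-6(w=3)}
step 3: add edge 0-5 (w=4); MST = {0-3(w=3) 0-5(w=4) 2-6(w=3)}
step 4: add edge 1-2 (w=4); MST = {0-3(w=3) 0-5(w=4) 1-2(w=4) 2-6(w=3)}
step 5: add edge 0-2 (w=5); MST = {0-2(w=5) 0-3(w=3) 0-5(w=4) 1-2(w=4) 2-6(w=3)}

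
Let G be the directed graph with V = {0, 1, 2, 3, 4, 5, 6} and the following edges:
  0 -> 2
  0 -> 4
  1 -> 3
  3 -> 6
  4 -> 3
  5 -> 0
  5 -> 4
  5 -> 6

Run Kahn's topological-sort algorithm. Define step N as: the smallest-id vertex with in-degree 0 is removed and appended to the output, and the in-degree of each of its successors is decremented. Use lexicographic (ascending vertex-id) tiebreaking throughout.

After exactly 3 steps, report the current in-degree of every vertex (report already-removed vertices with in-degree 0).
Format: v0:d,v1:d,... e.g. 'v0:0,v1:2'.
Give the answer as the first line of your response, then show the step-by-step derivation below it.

v0:0,v1:0,v2:0,v3:1,v4:0,v5:0,v6:1

step 1: output 1; order=[1]; indeg=(1,0,1,1,2,0,2)
step 2: output 5; order=[1,5]; indeg=(0,0,1,1,1,0,1)
step 3: output 0; order=[1,5,0]; indeg=(0,0,0,1,0,0,1)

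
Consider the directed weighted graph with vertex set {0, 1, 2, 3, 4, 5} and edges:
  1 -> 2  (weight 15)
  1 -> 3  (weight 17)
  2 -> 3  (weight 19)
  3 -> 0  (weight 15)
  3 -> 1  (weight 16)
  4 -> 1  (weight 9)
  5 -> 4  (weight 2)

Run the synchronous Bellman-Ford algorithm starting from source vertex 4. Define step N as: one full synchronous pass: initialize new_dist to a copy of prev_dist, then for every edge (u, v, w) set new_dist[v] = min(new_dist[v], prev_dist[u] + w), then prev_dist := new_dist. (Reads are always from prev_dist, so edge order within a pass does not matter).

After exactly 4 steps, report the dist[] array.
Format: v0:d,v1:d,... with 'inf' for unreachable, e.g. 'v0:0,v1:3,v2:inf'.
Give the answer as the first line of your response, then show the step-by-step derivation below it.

v0:41,v1:9,v2:24,v3:26,v4:0,v5:inf

step 1: dist = v0:inf,v1:9,v2:inf,v3:inf,v4:0,v5:inf
step 2: dist = v0:inf,v1:9,v2:24,v3:26,v4:0,v5:inf
step 3: dist = v0:41,v1:9,v2:24,v3:26,v4:0,v5:inf
step 4: dist = v0:41,v1:9,v2:24,v3:26,v4:0,v5:inf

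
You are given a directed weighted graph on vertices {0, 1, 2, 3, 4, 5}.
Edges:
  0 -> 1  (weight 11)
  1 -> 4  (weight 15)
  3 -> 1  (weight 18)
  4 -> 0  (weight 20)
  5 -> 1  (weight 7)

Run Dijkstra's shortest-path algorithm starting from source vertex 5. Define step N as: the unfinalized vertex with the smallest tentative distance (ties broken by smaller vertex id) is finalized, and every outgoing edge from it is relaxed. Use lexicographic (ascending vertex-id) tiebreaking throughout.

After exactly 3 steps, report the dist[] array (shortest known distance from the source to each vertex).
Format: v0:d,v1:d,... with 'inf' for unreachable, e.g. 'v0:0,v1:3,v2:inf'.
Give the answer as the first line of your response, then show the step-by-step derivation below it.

v0:42,v1:7,v2:inf,v3:inf,v4:22,v5:0

step 1: dist = v0:inf,v1:7,v2:inf,v3:inf,v4:inf,v5:0
step 2: dist = v0:inf,v1:7,v2:inf,v3:inf,v4:22,v5:0
step 3: dist = v0:42,v1:7,v2:inf,v3:inf,v4:22,v5:0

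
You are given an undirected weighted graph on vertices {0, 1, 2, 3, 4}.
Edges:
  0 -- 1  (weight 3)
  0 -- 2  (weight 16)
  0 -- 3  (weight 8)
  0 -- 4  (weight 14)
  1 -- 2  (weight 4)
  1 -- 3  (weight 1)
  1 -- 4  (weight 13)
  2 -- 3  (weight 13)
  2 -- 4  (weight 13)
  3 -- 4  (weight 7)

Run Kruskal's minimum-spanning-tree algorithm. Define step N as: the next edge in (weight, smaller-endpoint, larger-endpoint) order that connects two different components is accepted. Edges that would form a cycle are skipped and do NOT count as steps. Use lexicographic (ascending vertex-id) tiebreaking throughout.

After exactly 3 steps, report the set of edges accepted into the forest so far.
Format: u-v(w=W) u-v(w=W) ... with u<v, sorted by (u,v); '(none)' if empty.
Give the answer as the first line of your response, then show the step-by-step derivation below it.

0-1(w=3) 1-2(w=4) 1-3(w=1)

step 1: add edge 1-3 (w=1); MST = {1-3(w=1)}
step 2: add edge 0-1 (w=3); MST = {0-1(w=3) 1-3(w=1)}
step 3: add edge 1-2 (w=4); MST = {0-1(w=3) 1-2(w=4) 1-3(w=1)}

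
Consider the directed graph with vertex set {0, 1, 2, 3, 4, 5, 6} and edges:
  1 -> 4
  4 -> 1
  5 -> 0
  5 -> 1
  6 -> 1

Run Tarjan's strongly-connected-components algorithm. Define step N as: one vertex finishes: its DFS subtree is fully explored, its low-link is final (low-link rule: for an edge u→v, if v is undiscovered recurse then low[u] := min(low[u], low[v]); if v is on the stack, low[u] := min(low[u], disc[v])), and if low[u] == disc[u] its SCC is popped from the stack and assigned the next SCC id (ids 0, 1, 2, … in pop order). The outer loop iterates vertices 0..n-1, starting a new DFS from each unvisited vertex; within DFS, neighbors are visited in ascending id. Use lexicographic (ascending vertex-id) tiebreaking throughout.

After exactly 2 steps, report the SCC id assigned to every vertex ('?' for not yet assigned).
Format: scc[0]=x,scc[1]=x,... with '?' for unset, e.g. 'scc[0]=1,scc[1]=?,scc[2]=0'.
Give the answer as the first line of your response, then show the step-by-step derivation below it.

scc[0]=0,scc[1]=?,scc[2]=?,scc[3]=?,scc[4]=?,scc[5]=?,scc[6]=?

step 1: low=(low[0]=0,low[1]=?,low[2]=?,low[3]=?,low[4]=?,low[5]=?,low[6]=?); scc=(scc[0]=0,scc[1]=?,scc[2]=?,scc[3]=?,scc[4]=?,scc[5]=?,scc[6]=?)
step 2: low=(low[0]=0,low[1]=1,low[2]=?,low[3]=?,low[4]=1,low[5]=?,low[6]=?); scc=(scc[0]=0,scc[1]=?,scc[2]=?,scc[3]=?,scc[4]=?,scc[5]=?,scc[6]=?)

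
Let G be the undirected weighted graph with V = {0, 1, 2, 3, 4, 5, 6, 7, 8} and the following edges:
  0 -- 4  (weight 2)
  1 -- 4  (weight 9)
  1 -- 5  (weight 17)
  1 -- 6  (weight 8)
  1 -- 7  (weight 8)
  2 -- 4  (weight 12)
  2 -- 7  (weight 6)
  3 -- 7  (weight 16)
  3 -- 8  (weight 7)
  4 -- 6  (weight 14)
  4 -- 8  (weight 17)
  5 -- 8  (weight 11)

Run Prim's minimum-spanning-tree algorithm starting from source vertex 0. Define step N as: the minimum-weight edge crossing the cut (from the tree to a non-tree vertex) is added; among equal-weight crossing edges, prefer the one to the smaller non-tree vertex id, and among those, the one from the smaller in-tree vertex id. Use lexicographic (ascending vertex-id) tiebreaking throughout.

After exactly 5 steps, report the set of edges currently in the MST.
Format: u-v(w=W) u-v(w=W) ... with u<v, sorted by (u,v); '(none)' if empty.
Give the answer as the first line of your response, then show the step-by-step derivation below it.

0-4(w=2) 1-4(w=9) 1-6(w=8) 1-7(w=8) 2-7(w=6)

step 1: add edge 0-4 (w=2); MST = {0-4(w=2)}
step 2: add edge 1-4 (w=9); MST = {0-4(w=2) 1-4(w=9)}
step 3: add edge 1-6 (w=8); MST = {0-4(w=2) 1-4(w=9) 1-6(w=8)}
step 4: add edge 1-7 (w=8); MST = {0-4(w=2) 1-4(w=9) 1-6(w=8) 1-7(w=8)}
step 5: add edge 2-7 (w=6); MST = {0-4(w=2) 1-4(w=9) 1-6(w=8) 1-7(w=8) 2-7(w=6)}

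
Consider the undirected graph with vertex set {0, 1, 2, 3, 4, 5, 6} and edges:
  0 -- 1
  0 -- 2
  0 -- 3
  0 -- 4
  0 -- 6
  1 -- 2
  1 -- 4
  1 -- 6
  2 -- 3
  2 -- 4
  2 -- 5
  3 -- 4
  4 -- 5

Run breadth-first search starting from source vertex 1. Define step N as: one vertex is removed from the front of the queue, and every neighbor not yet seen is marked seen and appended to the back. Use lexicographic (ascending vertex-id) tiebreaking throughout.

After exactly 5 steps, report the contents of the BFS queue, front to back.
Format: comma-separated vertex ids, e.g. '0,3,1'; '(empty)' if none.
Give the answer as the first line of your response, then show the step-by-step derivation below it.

3,5

step 1: dequeue 1; queue=[0,2,4,6]; order=1
step 2: dequeue 0; queue=[2,4,6,3]; order=1,0
step 3: dequeue 2; queue=[4,6,3,5]; order=1,0,2
step 4: dequeue 4; queue=[6,3,5]; order=1,0,2,4
step 5: dequeue 6; queue=[3,5]; order=1,0,2,4,6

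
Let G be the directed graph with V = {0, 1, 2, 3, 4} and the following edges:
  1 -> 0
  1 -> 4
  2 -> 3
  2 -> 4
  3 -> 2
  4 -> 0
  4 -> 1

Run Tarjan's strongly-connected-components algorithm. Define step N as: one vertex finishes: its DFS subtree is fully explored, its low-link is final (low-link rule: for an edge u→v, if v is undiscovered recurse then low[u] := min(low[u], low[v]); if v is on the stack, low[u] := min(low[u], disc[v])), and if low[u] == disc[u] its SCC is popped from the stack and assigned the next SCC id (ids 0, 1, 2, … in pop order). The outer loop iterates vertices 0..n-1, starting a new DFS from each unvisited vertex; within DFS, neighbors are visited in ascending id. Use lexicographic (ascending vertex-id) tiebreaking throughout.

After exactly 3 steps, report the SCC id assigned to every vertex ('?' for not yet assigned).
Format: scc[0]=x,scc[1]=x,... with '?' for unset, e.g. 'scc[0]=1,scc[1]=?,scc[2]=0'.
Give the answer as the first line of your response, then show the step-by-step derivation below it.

scc[0]=0,scc[1]=1,scc[2]=?,scc[3]=?,scc[4]=1

step 1: low=(low[0]=0,low[1]=?,low[2]=?,low[3]=?,low[4]=?); scc=(scc[0]=0,scc[1]=?,scc[2]=?,scc[3]=?,scc[4]=?)
step 2: low=(low[0]=0,low[1]=1,low[2]=?,low[3]=?,low[4]=1); scc=(scc[0]=0,scc[1]=?,scc[2]=?,scc[3]=?,scc[4]=?)
step 3: low=(low[0]=0,low[1]=1,low[2]=?,low[3]=?,low[4]=1); scc=(scc[0]=0,scc[1]=1,scc[2]=?,scc[3]=?,scc[4]=1)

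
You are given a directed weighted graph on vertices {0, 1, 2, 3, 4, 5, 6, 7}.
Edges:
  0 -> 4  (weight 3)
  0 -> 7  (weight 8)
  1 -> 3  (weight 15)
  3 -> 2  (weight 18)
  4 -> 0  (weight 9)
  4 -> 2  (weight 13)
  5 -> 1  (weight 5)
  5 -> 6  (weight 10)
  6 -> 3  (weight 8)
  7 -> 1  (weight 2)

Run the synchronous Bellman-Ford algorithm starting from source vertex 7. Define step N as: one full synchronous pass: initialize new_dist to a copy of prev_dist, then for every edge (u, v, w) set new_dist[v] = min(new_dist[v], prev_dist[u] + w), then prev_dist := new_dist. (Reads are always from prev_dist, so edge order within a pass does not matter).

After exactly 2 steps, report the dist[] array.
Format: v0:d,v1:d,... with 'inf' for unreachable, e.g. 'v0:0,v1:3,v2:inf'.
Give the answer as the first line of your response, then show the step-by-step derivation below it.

v0:inf,v1:2,v2:inf,v3:17,v4:inf,v5:inf,v6:inf,v7:0

step 1: dist = v0:inf,v1:2,v2:inf,v3:inf,v4:inf,v5:inf,v6:inf,v7:0
step 2: dist = v0:inf,v1:2,v2:inf,v3:17,v4:inf,v5:inf,v6:inf,v7:0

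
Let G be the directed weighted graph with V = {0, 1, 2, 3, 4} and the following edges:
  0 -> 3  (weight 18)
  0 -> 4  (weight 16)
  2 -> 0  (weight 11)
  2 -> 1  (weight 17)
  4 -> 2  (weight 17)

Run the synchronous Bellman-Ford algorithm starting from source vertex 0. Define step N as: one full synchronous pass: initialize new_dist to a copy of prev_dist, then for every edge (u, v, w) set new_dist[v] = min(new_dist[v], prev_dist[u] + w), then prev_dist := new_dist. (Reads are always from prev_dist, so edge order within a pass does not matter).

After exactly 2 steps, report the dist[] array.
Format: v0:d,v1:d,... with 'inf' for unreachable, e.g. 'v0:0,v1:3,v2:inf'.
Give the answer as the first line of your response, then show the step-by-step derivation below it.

v0:0,v1:inf,v2:33,v3:18,v4:16

step 1: dist = v0:0,v1:inf,v2:inf,v3:18,v4:16
step 2: dist = v0:0,v1:inf,v2:33,v3:18,v4:16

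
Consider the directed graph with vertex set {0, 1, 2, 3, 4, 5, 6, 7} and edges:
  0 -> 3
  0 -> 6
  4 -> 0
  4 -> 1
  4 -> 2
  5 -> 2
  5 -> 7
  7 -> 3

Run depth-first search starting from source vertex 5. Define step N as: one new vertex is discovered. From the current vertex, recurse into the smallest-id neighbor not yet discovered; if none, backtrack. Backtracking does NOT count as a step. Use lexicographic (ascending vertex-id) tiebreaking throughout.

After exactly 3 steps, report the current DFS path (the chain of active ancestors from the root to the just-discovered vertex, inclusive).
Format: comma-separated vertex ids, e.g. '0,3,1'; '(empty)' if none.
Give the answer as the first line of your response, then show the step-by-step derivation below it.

5,7

step 1: discover 5; path=5; order=5
step 2: discover 2; path=5>2; order=5,2
step 3: discover 7; path=5>7; order=5,2,7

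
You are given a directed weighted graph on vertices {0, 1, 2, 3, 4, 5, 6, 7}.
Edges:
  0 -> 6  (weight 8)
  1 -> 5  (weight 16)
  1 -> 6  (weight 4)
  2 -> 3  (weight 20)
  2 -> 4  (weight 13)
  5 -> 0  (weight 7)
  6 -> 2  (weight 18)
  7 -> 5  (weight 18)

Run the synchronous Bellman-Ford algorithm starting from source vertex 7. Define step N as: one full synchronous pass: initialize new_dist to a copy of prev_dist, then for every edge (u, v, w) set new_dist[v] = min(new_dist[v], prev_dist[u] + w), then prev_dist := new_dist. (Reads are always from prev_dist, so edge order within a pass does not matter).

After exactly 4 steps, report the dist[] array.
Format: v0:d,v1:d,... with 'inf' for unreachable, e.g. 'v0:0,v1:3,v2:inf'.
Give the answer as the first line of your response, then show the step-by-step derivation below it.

v0:25,v1:inf,v2:51,v3:inf,v4:inf,v5:18,v6:33,v7:0

step 1: dist = v0:inf,v1:inf,v2:inf,v3:inf,v4:inf,v5:18,v6:inf,v7:0
step 2: dist = v0:25,v1:inf,v2:inf,v3:inf,v4:inf,v5:18,v6:inf,v7:0
step 3: dist = v0:25,v1:inf,v2:inf,v3:inf,v4:inf,v5:18,v6:33,v7:0
step 4: dist = v0:25,v1:inf,v2:51,v3:inf,v4:inf,v5:18,v6:33,v7:0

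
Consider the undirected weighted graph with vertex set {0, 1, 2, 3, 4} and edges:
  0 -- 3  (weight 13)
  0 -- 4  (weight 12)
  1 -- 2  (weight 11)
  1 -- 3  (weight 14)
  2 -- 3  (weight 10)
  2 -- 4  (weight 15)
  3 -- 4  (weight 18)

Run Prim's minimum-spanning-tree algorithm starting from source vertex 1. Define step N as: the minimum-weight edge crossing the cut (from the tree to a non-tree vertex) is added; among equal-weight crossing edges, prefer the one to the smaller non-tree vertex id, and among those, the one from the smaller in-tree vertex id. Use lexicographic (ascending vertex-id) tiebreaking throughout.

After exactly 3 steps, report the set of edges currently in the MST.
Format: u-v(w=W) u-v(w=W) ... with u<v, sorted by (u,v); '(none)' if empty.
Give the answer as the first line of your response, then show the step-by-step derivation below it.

0-3(w=13) 1-2(w=11) 2-3(w=10)

step 1: add edge 1-2 (w=11); MST = {1-2(w=11)}
step 2: add edge 2-3 (w=10); MST = {1-2(w=11) 2-3(w=10)}
step 3: add edge 0-3 (w=13); MST = {0-3(w=13) 1-2(w=11) 2-3(w=10)}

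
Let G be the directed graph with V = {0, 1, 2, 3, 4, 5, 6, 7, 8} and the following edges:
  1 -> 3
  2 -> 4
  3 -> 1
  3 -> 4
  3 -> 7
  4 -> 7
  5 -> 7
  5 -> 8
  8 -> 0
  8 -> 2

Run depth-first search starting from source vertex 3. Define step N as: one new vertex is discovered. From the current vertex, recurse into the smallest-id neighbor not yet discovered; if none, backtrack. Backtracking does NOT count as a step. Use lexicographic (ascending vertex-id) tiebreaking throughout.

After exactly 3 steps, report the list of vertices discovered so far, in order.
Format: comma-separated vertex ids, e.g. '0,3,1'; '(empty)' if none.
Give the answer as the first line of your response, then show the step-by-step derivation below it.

3,1,4

step 1: discover 3; path=3; order=3
step 2: discover 1; path=3>1; order=3,1
step 3: discover 4; path=3>4; order=3,1,4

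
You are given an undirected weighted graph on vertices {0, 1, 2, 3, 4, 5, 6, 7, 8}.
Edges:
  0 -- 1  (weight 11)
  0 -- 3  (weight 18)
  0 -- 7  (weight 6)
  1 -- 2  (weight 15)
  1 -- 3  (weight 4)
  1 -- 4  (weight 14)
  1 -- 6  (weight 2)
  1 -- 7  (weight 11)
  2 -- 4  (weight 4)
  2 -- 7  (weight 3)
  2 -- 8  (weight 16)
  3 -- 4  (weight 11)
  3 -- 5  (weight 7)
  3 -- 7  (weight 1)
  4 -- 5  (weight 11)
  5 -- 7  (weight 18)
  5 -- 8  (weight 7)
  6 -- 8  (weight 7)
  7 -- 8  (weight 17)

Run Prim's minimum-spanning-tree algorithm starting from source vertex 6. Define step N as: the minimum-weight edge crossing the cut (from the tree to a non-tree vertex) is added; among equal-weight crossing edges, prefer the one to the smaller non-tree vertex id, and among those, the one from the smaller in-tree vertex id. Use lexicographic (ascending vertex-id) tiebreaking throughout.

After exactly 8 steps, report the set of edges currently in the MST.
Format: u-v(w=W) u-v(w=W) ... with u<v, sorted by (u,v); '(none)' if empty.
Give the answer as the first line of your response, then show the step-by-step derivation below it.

0-7(w=6) 1-3(w=4) 1-6(w=2) 2-4(w=4) 2-7(w=3) 3-5(w=7) 3-7(w=1) 5-8(w=7)

step 1: add edge 1-6 (w=2); MST = {1-6(w=2)}
step 2: add edge 1-3 (w=4); MST = {1-3(w=4) 1-6(w=2)}
step 3: add edge 3-7 (w=1); MST = {1-3(w=4) 1-6(w=2) 3-7(w=1)}
step 4: add edge 2-7 (w=3); MST = {1-3(w=4) 1-6(w=2) 2-7(w=3) 3-7(w=1)}
step 5: add edge 2-4 (w=4); MST = {1-3(w=4) 1-6(w=2) 2-4(w=4) 2-7(w=3) 3-7(w=1)}
step 6: add edge 0-7 (w=6); MST = {0-7(w=6) 1-3(w=4) 1-6(w=2) 2-4(w=4) 2-7(w=3) 3-7(w=1)}
step 7: add edge 3-5 (w=7); MST = {0-7(w=6) 1-3(w=4) 1-6(w=2) 2-4(w=4) 2-7(w=3) 3-5(w=7) 3-7(w=1)}
step 8: add edge 5-8 (w=7); MST = {0-7(w=6) 1-3(w=4) 1-6(w=2) 2-4(w=4) 2-7(w=3) 3-5(w=7) 3-7(w=1) 5-8(w=7)}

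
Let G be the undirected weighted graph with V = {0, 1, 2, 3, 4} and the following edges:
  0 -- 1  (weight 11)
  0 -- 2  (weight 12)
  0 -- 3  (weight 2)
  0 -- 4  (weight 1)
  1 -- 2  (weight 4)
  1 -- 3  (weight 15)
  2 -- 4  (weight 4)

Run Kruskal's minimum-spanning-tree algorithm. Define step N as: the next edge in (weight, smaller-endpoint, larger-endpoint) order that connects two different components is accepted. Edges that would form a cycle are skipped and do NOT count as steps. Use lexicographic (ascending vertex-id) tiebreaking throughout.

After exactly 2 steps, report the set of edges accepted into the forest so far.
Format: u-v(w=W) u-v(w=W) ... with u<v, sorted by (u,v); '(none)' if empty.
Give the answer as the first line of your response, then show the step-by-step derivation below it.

0-3(w=2) 0-4(w=1)

step 1: add edge 0-4 (w=1); MST = {0-4(w=1)}
step 2: add edge 0-3 (w=2); MST = {0-3(w=2) 0-4(w=1)}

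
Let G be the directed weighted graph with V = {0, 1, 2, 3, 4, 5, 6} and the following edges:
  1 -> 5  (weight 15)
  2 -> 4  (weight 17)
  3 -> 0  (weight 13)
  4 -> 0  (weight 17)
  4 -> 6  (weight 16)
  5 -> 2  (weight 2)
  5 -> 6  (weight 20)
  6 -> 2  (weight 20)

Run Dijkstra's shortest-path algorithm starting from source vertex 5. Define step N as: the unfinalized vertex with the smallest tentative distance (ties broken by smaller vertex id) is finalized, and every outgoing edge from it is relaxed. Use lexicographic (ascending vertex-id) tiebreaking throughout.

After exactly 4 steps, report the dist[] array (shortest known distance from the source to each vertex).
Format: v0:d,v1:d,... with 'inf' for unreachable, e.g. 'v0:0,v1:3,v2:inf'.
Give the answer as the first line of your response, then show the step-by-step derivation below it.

v0:36,v1:inf,v2:2,v3:inf,v4:19,v5:0,v6:20

step 1: dist = v0:inf,v1:inf,v2:2,v3:inf,v4:inf,v5:0,v6:20
step 2: dist = v0:inf,v1:inf,v2:2,v3:inf,v4:19,v5:0,v6:20
step 3: dist = v0:36,v1:inf,v2:2,v3:inf,v4:19,v5:0,v6:20
step 4: dist = v0:36,v1:inf,v2:2,v3:inf,v4:19,v5:0,v6:20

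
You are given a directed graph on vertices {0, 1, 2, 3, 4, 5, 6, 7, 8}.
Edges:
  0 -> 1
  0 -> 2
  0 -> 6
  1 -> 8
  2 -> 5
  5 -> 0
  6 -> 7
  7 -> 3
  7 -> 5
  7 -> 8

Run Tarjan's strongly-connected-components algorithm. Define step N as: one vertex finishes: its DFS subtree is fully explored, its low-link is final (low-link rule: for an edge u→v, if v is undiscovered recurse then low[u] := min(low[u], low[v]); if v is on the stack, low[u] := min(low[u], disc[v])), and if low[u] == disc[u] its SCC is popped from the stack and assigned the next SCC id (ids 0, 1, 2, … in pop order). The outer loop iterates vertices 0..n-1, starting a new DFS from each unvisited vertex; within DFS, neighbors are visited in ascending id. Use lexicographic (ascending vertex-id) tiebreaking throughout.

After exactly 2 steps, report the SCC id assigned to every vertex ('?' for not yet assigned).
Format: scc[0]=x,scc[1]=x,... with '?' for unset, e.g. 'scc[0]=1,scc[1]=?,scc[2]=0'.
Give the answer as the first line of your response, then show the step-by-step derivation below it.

scc[0]=?,scc[1]=1,scc[2]=?,scc[3]=?,scc[4]=?,scc[5]=?,scc[6]=?,scc[7]=?,scc[8]=0

step 1: low=(low[0]=0,low[1]=1,low[2]=?,low[3]=?,low[4]=?,low[5]=?,low[6]=?,low[7]=?,low[8]=2); scc=(scc[0]=?,scc[1]=?,scc[2]=?,scc[3]=?,scc[4]=?,scc[5]=?,scc[6]=?,scc[7]=?,scc[8]=0)
step 2: low=(low[0]=0,low[1]=1,low[2]=?,low[3]=?,low[4]=?,low[5]=?,low[6]=?,low[7]=?,low[8]=2); scc=(scc[0]=?,scc[1]=1,scc[2]=?,scc[3]=?,scc[4]=?,scc[5]=?,scc[6]=?,scc[7]=?,scc[8]=0)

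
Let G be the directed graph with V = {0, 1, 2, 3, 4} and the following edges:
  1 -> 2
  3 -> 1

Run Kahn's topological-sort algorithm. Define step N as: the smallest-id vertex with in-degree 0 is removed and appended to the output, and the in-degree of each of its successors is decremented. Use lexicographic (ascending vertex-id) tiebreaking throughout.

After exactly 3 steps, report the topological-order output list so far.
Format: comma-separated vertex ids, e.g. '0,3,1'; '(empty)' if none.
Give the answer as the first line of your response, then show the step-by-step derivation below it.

0,3,1

step 1: output 0; order=[0]; indeg=(0,1,1,0,0)
step 2: output 3; order=[0,3]; indeg=(0,0,1,0,0)
step 3: output 1; order=[0,3,1]; indeg=(0,0,0,0,0)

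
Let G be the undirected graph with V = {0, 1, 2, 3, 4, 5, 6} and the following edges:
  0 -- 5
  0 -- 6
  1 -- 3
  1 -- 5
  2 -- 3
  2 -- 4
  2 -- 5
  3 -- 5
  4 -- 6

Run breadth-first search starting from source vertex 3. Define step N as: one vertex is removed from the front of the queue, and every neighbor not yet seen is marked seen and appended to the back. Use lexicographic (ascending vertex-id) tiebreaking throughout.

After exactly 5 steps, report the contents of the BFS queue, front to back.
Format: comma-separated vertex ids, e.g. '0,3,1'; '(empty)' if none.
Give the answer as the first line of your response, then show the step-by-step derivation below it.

0,6

step 1: dequeue 3; queue=[1,2,5]; order=3
step 2: dequeue 1; queue=[2,5]; order=3,1
step 3: dequeue 2; queue=[5,4]; order=3,1,2
step 4: dequeue 5; queue=[4,0]; order=3,1,2,5
step 5: dequeue 4; queue=[0,6]; order=3,1,2,5,4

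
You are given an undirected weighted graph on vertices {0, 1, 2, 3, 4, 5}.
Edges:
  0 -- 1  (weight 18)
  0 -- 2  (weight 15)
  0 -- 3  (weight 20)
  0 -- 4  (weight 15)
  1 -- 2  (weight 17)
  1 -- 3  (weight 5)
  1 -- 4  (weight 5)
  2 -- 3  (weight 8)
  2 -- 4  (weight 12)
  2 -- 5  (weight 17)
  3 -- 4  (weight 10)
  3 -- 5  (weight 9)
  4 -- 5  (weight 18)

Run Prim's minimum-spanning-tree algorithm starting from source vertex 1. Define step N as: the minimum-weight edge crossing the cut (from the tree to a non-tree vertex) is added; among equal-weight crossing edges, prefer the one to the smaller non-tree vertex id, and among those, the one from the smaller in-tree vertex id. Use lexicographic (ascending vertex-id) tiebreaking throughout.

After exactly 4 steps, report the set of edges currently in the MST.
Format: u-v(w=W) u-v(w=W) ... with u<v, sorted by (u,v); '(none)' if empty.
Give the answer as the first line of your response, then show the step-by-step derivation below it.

1-3(w=5) 1-4(w=5) 2-3(w=8) 3-5(w=9)

step 1: add edge 1-3 (w=5); MST = {1-3(w=5)}
step 2: add edge 1-4 (w=5); MST = {1-3(w=5) 1-4(w=5)}
step 3: add edge 2-3 (w=8); MST = {1-3(w=5) 1-4(w=5) 2-3(w=8)}
step 4: add edge 3-5 (w=9); MST = {1-3(w=5) 1-4(w=5) 2-3(w=8) 3-5(w=9)}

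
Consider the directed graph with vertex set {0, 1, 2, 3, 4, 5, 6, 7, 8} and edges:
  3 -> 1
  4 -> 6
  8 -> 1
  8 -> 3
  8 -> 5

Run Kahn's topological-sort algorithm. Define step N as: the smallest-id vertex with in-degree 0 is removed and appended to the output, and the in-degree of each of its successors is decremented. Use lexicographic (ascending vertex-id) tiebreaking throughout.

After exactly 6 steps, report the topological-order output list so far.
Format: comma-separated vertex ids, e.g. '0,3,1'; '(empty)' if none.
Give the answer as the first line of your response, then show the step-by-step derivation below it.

0,2,4,6,7,8

step 1: output 0; order=[0]; indeg=(0,2,0,1,0,1,1,0,0)
step 2: output 2; order=[0,2]; indeg=(0,2,0,1,0,1,1,0,0)
step 3: output 4; order=[0,2,4]; indeg=(0,2,0,1,0,1,0,0,0)
step 4: output 6; order=[0,2,4,6]; indeg=(0,2,0,1,0,1,0,0,0)
step 5: output 7; order=[0,2,4,6,7]; indeg=(0,2,0,1,0,1,0,0,0)
step 6: output 8; order=[0,2,4,6,7,8]; indeg=(0,1,0,0,0,0,0,0,0)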